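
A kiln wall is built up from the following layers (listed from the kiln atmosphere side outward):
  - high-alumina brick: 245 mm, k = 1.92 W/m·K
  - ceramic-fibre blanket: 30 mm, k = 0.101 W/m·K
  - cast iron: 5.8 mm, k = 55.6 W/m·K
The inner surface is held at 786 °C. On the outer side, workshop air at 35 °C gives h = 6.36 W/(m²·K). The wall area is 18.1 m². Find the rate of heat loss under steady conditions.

Q ≈ 23400 W

Thermal resistances in series:
R_high-alumina brick = L/(kA) = 0.245/(1.92×18.1) = 0.00705 K/W
R_ceramic-fibre blanket = L/(kA) = 0.03/(0.101×18.1) = 0.01641 K/W
R_cast iron = L/(kA) = 0.0058/(55.6×18.1) = 5.763×10^-6 K/W
R_outer film = 1/(h_o·A) = 1/(6.36×18.1) = 0.008687 K/W
R_total = 0.03215 K/W
Q = ΔT / R_total = 751 / 0.03215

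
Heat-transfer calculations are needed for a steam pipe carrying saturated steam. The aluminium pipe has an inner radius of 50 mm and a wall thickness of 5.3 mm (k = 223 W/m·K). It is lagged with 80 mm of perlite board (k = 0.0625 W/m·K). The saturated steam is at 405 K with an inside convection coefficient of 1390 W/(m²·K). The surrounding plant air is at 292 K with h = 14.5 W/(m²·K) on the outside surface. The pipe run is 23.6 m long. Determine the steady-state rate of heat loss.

Radial resistances (cylindrical: R_cond = ln(r_o/r_i)/(2πkL), R_conv = 1/(h·2πrL)):
R_inner film = 1/(h_i·2πr₁L) = 1/(1390×2π×0.05×23.6) = 9.703×10^-5 K/W
R_aluminium pipe wall = ln(55.3/50)/(2π×223×23.6) = 3.047×10^-6 K/W
R_perlite board = ln(135.3/55.3)/(2π×0.0625×23.6) = 0.09654 K/W
R_outer film = 1/(h_o·2πr_oL) = 1/(14.5×2π×0.1353×23.6) = 0.003437 K/W
R_total = 0.1001 K/W
Q = ΔT/R_total = 113/0.1001

Q ≈ 1130 W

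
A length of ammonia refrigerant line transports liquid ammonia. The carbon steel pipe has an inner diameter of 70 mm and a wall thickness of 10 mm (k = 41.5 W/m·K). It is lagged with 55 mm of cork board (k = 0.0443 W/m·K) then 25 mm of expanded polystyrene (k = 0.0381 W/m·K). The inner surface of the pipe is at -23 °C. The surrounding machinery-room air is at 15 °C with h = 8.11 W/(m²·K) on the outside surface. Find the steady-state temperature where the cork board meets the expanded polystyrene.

Cylindrical conduction, so R = ln(r₂/r₁)/(2πkL) per layer, in series:
R_carbon steel pipe wall = ln(45/35)/(2π×41.5×1) = 9.638×10^-4 K/W
R_cork board = ln(100/45)/(2π×0.0443×1) = 2.869 K/W
R_expanded polystyrene = ln(125/100)/(2π×0.0381×1) = 0.9321 K/W
R_outer film = 1/(h_o·2πr_oL) = 1/(8.11×2π×0.125×1) = 0.157 K/W
R_total = 3.959 K/W
Q = ΔT/R_total = 38/3.959
Q = 9.6 W/m
T_interface = T_inner + Q·ΣR(inner→interface) = -23 + 9.6×2.87

T ≈ 4.55 °C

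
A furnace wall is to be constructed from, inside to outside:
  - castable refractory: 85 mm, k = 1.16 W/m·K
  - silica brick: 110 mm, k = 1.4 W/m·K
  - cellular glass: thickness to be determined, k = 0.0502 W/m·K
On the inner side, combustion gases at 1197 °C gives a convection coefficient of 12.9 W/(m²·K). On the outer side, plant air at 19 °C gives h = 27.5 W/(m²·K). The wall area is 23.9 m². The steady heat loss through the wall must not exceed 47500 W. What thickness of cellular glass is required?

Thermal resistances in series:
R_inner film = 1/(h_i·A) = 1/(12.9×23.9) = 0.003243 K/W
R_castable refractory = L/(kA) = 0.085/(1.16×23.9) = 0.003066 K/W
R_silica brick = L/(kA) = 0.11/(1.4×23.9) = 0.003288 K/W
R_outer film = 1/(h_o·A) = 1/(27.5×23.9) = 0.001521 K/W
Sum of the known resistances R_other = 0.01112 K/W
Required total resistance R_tot = ΔT/Q_allow = 1178/47500 = 0.0248 K/W
R_cellular glass = R_tot − R_other = 0.01368 K/W
L = R·k·A = 0.01368×0.0502×23.9

L ≈ 16.4 mm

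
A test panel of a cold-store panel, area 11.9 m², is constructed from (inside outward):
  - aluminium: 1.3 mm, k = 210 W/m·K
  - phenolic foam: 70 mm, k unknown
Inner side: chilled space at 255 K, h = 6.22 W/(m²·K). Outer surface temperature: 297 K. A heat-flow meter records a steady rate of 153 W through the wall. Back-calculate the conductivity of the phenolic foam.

Series thermal resistances:
R_inner film = 1/(h_i·A) = 1/(6.22×11.9) = 0.01351 K/W
R_aluminium = L/(kA) = 0.0013/(210×11.9) = 5.202×10^-7 K/W
Sum of known resistances R_other = 0.01351 K/W
Total R = ΔT/Q = 42/153 = 0.2745 K/W
R_phenolic foam = R_total − R_other = 0.261 K/W
k = L/(R·A) = 0.07/(0.261×11.9)

k ≈ 0.0225 W/(m·K)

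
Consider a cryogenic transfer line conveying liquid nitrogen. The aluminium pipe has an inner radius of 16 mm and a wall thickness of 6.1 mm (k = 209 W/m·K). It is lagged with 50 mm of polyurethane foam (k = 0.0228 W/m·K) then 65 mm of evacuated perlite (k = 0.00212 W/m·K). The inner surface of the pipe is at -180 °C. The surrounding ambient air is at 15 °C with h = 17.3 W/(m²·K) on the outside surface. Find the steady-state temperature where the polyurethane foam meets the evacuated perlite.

T ≈ -152 °C

Per-layer cylindrical resistances, series-summed:
R_aluminium pipe wall = ln(22.1/16)/(2π×209×1) = 2.46×10^-4 K/W
R_polyurethane foam = ln(72.1/22.1)/(2π×0.0228×1) = 8.254 K/W
R_evacuated perlite = ln(137.1/72.1)/(2π×0.00212×1) = 48.25 K/W
R_outer film = 1/(h_o·2πr_oL) = 1/(17.3×2π×0.1371×1) = 0.0671 K/W
R_total = 56.57 K/W
Q = ΔT/R_total = 195/56.57
Q = 3.45 W/m
T_interface = T_inner + Q·ΣR(inner→interface) = -180 + 3.45×8.254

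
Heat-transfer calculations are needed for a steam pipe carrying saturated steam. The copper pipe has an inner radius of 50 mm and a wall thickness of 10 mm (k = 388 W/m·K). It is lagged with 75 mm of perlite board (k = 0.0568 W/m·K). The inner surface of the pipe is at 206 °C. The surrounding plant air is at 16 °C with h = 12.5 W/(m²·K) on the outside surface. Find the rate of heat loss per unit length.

Treating each annulus and film as a series resistance:
R_copper pipe wall = ln(60/50)/(2π×388×1) = 7.479×10^-5 K/W
R_perlite board = ln(135/60)/(2π×0.0568×1) = 2.272 K/W
R_outer film = 1/(h_o·2πr_oL) = 1/(12.5×2π×0.135×1) = 0.09431 K/W
R_total = 2.367 K/W
Q = ΔT/R_total = 190/2.367

q′ ≈ 80.3 W/m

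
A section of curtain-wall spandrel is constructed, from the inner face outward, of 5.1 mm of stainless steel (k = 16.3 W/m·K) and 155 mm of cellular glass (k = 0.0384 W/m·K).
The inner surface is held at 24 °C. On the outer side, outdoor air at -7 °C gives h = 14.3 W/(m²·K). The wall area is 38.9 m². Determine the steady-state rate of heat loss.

Q ≈ 294 W

Model the wall as resistances in series:
R_stainless steel = L/(kA) = 0.0051/(16.3×38.9) = 8.043×10^-6 K/W
R_cellular glass = L/(kA) = 0.155/(0.0384×38.9) = 0.1038 K/W
R_outer film = 1/(h_o·A) = 1/(14.3×38.9) = 0.001798 K/W
R_total = 0.1056 K/W
Q = ΔT / R_total = 31 / 0.1056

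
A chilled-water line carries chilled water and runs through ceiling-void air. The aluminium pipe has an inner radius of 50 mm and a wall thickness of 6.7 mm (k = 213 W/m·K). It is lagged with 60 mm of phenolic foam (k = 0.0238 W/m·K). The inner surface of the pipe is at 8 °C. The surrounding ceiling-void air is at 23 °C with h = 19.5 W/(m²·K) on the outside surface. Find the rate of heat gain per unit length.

q′ ≈ 3.06 W/m

Treating each annulus and film as a series resistance:
R_aluminium pipe wall = ln(56.7/50)/(2π×213×1) = 9.396×10^-5 K/W
R_phenolic foam = ln(116.7/56.7)/(2π×0.0238×1) = 4.827 K/W
R_outer film = 1/(h_o·2πr_oL) = 1/(19.5×2π×0.1167×1) = 0.06994 K/W
R_total = 4.897 K/W
Q = ΔT/R_total = 15/4.897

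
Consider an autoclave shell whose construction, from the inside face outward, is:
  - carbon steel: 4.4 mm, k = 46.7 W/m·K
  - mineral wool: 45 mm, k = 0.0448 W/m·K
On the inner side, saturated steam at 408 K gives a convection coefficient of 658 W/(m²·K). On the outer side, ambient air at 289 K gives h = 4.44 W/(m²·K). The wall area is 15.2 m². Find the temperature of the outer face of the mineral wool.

Treating each layer as a thermal resistance in series:
R_inner film = 1/(h_i·A) = 1/(658×15.2) = 9.998×10^-5 K/W
R_carbon steel = L/(kA) = 0.0044/(46.7×15.2) = 6.199×10^-6 K/W
R_mineral wool = L/(kA) = 0.045/(0.0448×15.2) = 0.06608 K/W
R_outer film = 1/(h_o·A) = 1/(4.44×15.2) = 0.01482 K/W
R_total = 0.08101 K/W;  Q = ΔT/R_total = 119/0.08101 = 1469 W
T_interface = T_inner − Q·ΣR(inner→interface) = 408 − 1470×0.06619

T ≈ 311 K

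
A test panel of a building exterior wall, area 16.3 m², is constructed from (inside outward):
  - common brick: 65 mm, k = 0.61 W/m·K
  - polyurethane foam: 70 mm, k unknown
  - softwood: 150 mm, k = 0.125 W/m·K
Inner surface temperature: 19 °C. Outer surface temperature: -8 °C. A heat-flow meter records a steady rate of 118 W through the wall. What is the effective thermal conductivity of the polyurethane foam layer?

k ≈ 0.0289 W/(m·K)

Using the resistance-network approach (series):
R_common brick = L/(kA) = 0.065/(0.61×16.3) = 0.006537 K/W
R_softwood = L/(kA) = 0.15/(0.125×16.3) = 0.07362 K/W
Sum of known resistances R_other = 0.08016 K/W
Total R = ΔT/Q = 27/118 = 0.2288 K/W
R_polyurethane foam = R_total − R_other = 0.1487 K/W
k = L/(R·A) = 0.07/(0.1487×16.3)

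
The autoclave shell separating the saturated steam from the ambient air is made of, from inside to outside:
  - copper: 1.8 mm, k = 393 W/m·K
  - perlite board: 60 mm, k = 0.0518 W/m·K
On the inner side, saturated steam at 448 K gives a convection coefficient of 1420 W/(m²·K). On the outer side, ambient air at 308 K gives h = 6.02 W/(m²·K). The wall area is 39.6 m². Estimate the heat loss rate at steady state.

Series thermal resistances:
R_inner film = 1/(h_i·A) = 1/(1420×39.6) = 1.778×10^-5 K/W
R_copper = L/(kA) = 0.0018/(393×39.6) = 1.157×10^-7 K/W
R_perlite board = L/(kA) = 0.06/(0.0518×39.6) = 0.02925 K/W
R_outer film = 1/(h_o·A) = 1/(6.02×39.6) = 0.004195 K/W
R_total = 0.03346 K/W
Q = ΔT / R_total = 140 / 0.03346

Q ≈ 4180 W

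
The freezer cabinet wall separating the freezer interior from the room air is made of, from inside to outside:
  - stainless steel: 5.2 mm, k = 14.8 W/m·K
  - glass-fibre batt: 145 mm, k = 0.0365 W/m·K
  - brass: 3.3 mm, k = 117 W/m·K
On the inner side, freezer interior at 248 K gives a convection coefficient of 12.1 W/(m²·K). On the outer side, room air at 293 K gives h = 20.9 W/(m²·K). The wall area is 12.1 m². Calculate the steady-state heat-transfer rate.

Series thermal resistances:
R_inner film = 1/(h_i·A) = 1/(12.1×12.1) = 0.00683 K/W
R_stainless steel = L/(kA) = 0.0052/(14.8×12.1) = 2.904×10^-5 K/W
R_glass-fibre batt = L/(kA) = 0.145/(0.0365×12.1) = 0.3283 K/W
R_brass = L/(kA) = 0.0033/(117×12.1) = 2.331×10^-6 K/W
R_outer film = 1/(h_o·A) = 1/(20.9×12.1) = 0.003954 K/W
R_total = 0.3391 K/W
Q = ΔT / R_total = 45 / 0.3391

Q ≈ 133 W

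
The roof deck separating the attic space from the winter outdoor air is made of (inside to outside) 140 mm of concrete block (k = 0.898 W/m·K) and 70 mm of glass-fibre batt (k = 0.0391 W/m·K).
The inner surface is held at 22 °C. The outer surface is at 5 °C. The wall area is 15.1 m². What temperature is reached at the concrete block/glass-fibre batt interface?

T ≈ 20.6 °C

Thermal resistances in series:
R_concrete block = L/(kA) = 0.14/(0.898×15.1) = 0.01032 K/W
R_glass-fibre batt = L/(kA) = 0.07/(0.0391×15.1) = 0.1186 K/W
R_total = 0.1289 K/W;  Q = ΔT/R_total = 17/0.1289 = 131.9 W
T_interface = T_inner − Q·ΣR(inner→interface) = 22 − 132×0.01032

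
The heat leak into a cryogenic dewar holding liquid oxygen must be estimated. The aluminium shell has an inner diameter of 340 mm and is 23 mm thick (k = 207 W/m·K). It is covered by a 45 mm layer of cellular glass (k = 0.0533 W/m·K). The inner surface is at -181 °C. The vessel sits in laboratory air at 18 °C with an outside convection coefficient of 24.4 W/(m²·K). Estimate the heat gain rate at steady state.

Q ≈ 131 W

Spherical conduction: R = (1/r_in − 1/r_out)/(4πk) per layer; series-sum.
R_aluminium shell = (1/0.17 − 1/0.193)/(4π×207) = 2.695×10^-4 K/W
R_cellular glass = (1/0.193 − 1/0.238)/(4π×0.0533) = 1.463 K/W
R_outer film = 1/(h·4πr_o²) = 1/(24.4×4π×0.238²) = 0.05758 K/W
R_total = 1.52 K/W
Q = ΔT/R_total = 199/1.52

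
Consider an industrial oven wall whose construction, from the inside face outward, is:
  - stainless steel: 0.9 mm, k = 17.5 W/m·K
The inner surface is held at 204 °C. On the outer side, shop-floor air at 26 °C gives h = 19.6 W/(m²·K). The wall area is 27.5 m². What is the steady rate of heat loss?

Q ≈ 95800 W

Thermal resistances in series:
R_stainless steel = L/(kA) = 0.0009/(17.5×27.5) = 1.87×10^-6 K/W
R_outer film = 1/(h_o·A) = 1/(19.6×27.5) = 0.001855 K/W
R_total = 0.001857 K/W
Q = ΔT / R_total = 178 / 0.001857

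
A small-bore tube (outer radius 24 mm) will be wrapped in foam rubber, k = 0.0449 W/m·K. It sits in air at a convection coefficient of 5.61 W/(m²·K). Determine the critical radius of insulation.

For a cylinder r_cr = k/h = 0.0449/5.61
r_cr = 8 mm; since the bare radius (24 mm) is above r_cr, any added insulation will reduce heat loss.

r_cr ≈ 8 mm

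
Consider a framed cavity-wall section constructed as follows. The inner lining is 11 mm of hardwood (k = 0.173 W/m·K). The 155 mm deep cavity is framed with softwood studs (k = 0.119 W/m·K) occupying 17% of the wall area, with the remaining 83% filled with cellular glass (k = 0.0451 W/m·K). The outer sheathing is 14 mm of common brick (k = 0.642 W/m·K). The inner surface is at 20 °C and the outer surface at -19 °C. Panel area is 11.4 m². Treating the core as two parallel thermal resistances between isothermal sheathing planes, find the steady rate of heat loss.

Sheathing layers in series; stud and cavity paths in parallel between them.
R_inner = 0.011/(0.173×11.4) = 0.005578 K/W
R_stud  = 0.155/(0.119×0.17×11.4) = 0.6721 K/W
R_cav   = 0.155/(0.0451×0.83×11.4) = 0.3632 K/W
1/R_core = 1/R_stud + 1/R_cav → R_core = 0.2358 K/W
R_outer = 0.014/(0.642×11.4) = 0.001913 K/W
R_total = 0.2433 K/W
Q = ΔT/R_total = 39/0.2433

Q ≈ 160 W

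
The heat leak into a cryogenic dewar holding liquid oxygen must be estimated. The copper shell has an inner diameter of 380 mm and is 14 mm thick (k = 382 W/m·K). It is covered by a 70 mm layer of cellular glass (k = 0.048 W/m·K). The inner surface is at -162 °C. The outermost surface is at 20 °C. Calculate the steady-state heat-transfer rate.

For a spherical shell R = (1/r₁ − 1/r₂)/(4πk); film R = 1/(h·4πr²). In series:
R_copper shell = (1/0.19 − 1/0.204)/(4π×382) = 7.524×10^-5 K/W
R_cellular glass = (1/0.204 − 1/0.274)/(4π×0.048) = 2.076 K/W
R_total = 2.076 K/W
Q = ΔT/R_total = 182/2.076

Q ≈ 87.7 W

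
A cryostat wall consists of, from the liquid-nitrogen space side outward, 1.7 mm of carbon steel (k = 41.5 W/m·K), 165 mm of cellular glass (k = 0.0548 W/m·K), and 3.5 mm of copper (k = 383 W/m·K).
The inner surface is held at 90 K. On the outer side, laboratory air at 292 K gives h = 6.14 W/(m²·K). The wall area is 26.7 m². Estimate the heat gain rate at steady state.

Series thermal resistances:
R_carbon steel = L/(kA) = 0.0017/(41.5×26.7) = 1.534×10^-6 K/W
R_cellular glass = L/(kA) = 0.165/(0.0548×26.7) = 0.1128 K/W
R_copper = L/(kA) = 0.0035/(383×26.7) = 3.423×10^-7 K/W
R_outer film = 1/(h_o·A) = 1/(6.14×26.7) = 0.0061 K/W
R_total = 0.1189 K/W
Q = ΔT / R_total = 202 / 0.1189

Q ≈ 1700 W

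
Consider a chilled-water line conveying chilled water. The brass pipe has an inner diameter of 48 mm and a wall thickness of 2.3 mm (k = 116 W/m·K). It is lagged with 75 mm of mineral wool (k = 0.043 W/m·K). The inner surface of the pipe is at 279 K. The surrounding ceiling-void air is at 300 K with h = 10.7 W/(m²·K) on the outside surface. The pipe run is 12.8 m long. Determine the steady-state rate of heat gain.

Q ≈ 52.3 W

Radial resistances (cylindrical: R_cond = ln(r_o/r_i)/(2πkL), R_conv = 1/(h·2πrL)):
R_brass pipe wall = ln(26.3/24)/(2π×116×12.8) = 9.809×10^-6 K/W
R_mineral wool = ln(101.3/26.3)/(2π×0.043×12.8) = 0.3899 K/W
R_outer film = 1/(h_o·2πr_oL) = 1/(10.7×2π×0.1013×12.8) = 0.01147 K/W
R_total = 0.4014 K/W
Q = ΔT/R_total = 21/0.4014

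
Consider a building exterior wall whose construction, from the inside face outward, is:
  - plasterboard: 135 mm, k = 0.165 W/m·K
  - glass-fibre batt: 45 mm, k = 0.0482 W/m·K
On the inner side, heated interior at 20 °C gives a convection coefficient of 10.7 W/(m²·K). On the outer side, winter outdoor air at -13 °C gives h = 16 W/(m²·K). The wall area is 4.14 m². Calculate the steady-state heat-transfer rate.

Thermal resistances in series:
R_inner film = 1/(h_i·A) = 1/(10.7×4.14) = 0.02257 K/W
R_plasterboard = L/(kA) = 0.135/(0.165×4.14) = 0.1976 K/W
R_glass-fibre batt = L/(kA) = 0.045/(0.0482×4.14) = 0.2255 K/W
R_outer film = 1/(h_o·A) = 1/(16×4.14) = 0.0151 K/W
R_total = 0.4608 K/W
Q = ΔT / R_total = 33 / 0.4608

Q ≈ 71.6 W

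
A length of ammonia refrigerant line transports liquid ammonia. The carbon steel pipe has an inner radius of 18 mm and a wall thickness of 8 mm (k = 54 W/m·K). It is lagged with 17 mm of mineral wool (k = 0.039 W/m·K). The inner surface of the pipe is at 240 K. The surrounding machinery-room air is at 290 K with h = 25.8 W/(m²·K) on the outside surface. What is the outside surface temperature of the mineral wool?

For a radial system each layer contributes R = ln(r_out/r_in)/(2πkL); films add R = 1/(hA).
R_carbon steel pipe wall = ln(26/18)/(2π×54×1) = 0.001084 K/W
R_mineral wool = ln(43/26)/(2π×0.039×1) = 2.053 K/W
R_outer film = 1/(h_o·2πr_oL) = 1/(25.8×2π×0.043×1) = 0.1435 K/W
R_total = 2.198 K/W
Q = ΔT/R_total = 50/2.198
Q = 22.8 W/m
T_interface = T_inner + Q·ΣR(inner→interface) = 240 + 22.8×2.054

T ≈ 287 K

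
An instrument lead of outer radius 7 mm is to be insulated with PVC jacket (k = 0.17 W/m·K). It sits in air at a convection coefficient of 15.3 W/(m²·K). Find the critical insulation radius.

For a cylinder r_cr = k/h = 0.17/15.3
r_cr = 11.1 mm; since the bare radius (7 mm) is below r_cr, adding a thin layer of insulation will *increase* heat loss.

r_cr ≈ 11.1 mm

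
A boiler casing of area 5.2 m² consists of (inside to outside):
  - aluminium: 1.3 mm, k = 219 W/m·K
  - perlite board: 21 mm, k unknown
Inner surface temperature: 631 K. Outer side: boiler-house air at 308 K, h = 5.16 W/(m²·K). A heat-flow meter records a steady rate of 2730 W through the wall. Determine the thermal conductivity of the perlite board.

k ≈ 0.0498 W/(m·K)

Series thermal resistances:
R_aluminium = L/(kA) = 0.0013/(219×5.2) = 1.142×10^-6 K/W
R_outer film = 1/(h_o·A) = 1/(5.16×5.2) = 0.03727 K/W
Sum of known resistances R_other = 0.03727 K/W
Total R = ΔT/Q = 323/2730 = 0.1183 K/W
R_perlite board = R_total − R_other = 0.08104 K/W
k = L/(R·A) = 0.021/(0.08104×5.2)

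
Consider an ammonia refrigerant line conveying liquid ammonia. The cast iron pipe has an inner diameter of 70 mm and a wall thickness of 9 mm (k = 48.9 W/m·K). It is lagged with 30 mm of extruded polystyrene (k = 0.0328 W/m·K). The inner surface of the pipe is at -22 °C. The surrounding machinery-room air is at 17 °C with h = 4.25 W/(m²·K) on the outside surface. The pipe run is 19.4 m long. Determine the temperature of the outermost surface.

Radial resistances (cylindrical: R_cond = ln(r_o/r_i)/(2πkL), R_conv = 1/(h·2πrL)):
R_cast iron pipe wall = ln(44/35)/(2π×48.9×19.4) = 3.839×10^-5 K/W
R_extruded polystyrene = ln(74/44)/(2π×0.0328×19.4) = 0.13 K/W
R_outer film = 1/(h_o·2πr_oL) = 1/(4.25×2π×0.074×19.4) = 0.02609 K/W
R_total = 0.1562 K/W
Q = ΔT/R_total = 39/0.1562
Q = 250 W
T_interface = T_inner + Q·ΣR(inner→interface) = -22 + 250×0.1301

T ≈ 10.5 °C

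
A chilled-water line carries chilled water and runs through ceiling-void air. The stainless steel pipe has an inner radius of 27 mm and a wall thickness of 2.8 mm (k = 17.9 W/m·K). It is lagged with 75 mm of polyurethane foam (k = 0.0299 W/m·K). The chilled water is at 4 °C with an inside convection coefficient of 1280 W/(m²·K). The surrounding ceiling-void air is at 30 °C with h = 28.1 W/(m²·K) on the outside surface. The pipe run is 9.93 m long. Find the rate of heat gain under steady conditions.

Q ≈ 38.2 W

Treating each annulus and film as a series resistance:
R_inner film = 1/(h_i·2πr₁L) = 1/(1280×2π×0.027×9.93) = 4.638×10^-4 K/W
R_stainless steel pipe wall = ln(29.8/27)/(2π×17.9×9.93) = 8.835×10^-5 K/W
R_polyurethane foam = ln(104.8/29.8)/(2π×0.0299×9.93) = 0.6741 K/W
R_outer film = 1/(h_o·2πr_oL) = 1/(28.1×2π×0.1048×9.93) = 0.005443 K/W
R_total = 0.6801 K/W
Q = ΔT/R_total = 26/0.6801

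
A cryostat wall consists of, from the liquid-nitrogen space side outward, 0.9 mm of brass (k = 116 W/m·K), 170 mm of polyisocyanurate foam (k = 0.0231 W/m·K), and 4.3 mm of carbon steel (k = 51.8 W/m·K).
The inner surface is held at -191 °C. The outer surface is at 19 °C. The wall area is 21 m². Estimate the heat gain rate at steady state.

Q ≈ 599 W

Thermal resistances in series:
R_brass = L/(kA) = 0.0009/(116×21) = 3.695×10^-7 K/W
R_polyisocyanurate foam = L/(kA) = 0.17/(0.0231×21) = 0.3504 K/W
R_carbon steel = L/(kA) = 0.0043/(51.8×21) = 3.953×10^-6 K/W
R_total = 0.3504 K/W
Q = ΔT / R_total = 210 / 0.3504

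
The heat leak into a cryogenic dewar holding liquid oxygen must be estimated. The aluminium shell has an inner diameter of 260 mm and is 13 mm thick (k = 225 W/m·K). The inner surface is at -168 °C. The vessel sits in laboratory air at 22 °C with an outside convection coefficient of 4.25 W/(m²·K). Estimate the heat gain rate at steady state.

Q ≈ 207 W

Spherical conduction: R = (1/r_in − 1/r_out)/(4πk) per layer; series-sum.
R_aluminium shell = (1/0.13 − 1/0.143)/(4π×225) = 2.473×10^-4 K/W
R_outer film = 1/(h·4πr_o²) = 1/(4.25×4π×0.143²) = 0.9156 K/W
R_total = 0.9159 K/W
Q = ΔT/R_total = 190/0.9159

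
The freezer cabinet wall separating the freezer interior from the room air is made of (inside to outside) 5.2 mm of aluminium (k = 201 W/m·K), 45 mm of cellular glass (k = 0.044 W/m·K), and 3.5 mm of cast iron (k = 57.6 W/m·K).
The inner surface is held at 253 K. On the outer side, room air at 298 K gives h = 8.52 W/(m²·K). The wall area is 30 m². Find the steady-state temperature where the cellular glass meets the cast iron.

T ≈ 293 K

Using the resistance-network approach (series):
R_aluminium = L/(kA) = 0.0052/(201×30) = 8.624×10^-7 K/W
R_cellular glass = L/(kA) = 0.045/(0.044×30) = 0.03409 K/W
R_cast iron = L/(kA) = 0.0035/(57.6×30) = 2.025×10^-6 K/W
R_outer film = 1/(h_o·A) = 1/(8.52×30) = 0.003912 K/W
R_total = 0.03801 K/W;  Q = ΔT/R_total = 45/0.03801 = 1184 W
T_interface = T_inner + Q·ΣR(inner→interface) = 253 + 1180×0.03409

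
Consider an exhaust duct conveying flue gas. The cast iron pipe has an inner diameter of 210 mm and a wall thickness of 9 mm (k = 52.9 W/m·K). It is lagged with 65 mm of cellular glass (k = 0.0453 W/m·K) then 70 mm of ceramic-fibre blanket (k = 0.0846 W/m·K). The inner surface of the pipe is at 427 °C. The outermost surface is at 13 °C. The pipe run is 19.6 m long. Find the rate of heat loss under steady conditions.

Q ≈ 3680 W

Per-layer cylindrical resistances, series-summed:
R_cast iron pipe wall = ln(114/105)/(2π×52.9×19.6) = 1.262×10^-5 K/W
R_cellular glass = ln(179/114)/(2π×0.0453×19.6) = 0.08088 K/W
R_ceramic-fibre blanket = ln(249/179)/(2π×0.0846×19.6) = 0.03168 K/W
R_total = 0.1126 K/W
Q = ΔT/R_total = 414/0.1126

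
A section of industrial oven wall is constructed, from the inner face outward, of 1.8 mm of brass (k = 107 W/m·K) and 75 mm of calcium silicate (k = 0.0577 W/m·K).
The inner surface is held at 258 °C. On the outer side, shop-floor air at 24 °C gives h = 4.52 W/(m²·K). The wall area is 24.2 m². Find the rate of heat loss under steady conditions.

Q ≈ 3720 W

Series thermal resistances:
R_brass = L/(kA) = 0.0018/(107×24.2) = 6.951×10^-7 K/W
R_calcium silicate = L/(kA) = 0.075/(0.0577×24.2) = 0.05371 K/W
R_outer film = 1/(h_o·A) = 1/(4.52×24.2) = 0.009142 K/W
R_total = 0.06285 K/W
Q = ΔT / R_total = 234 / 0.06285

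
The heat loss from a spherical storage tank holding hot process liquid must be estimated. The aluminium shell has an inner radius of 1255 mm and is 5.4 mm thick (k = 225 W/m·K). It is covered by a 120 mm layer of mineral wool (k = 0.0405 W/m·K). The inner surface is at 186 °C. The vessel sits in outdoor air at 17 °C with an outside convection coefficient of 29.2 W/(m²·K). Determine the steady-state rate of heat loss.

Spherical conduction: R = (1/r_in − 1/r_out)/(4πk) per layer; series-sum.
R_aluminium shell = (1/1.255 − 1/1.2604)/(4π×225) = 1.207×10^-6 K/W
R_mineral wool = (1/1.2604 − 1/1.3804)/(4π×0.0405) = 0.1355 K/W
R_outer film = 1/(h·4πr_o²) = 1/(29.2×4π×1.3804²) = 0.00143 K/W
R_total = 0.137 K/W
Q = ΔT/R_total = 169/0.137

Q ≈ 1230 W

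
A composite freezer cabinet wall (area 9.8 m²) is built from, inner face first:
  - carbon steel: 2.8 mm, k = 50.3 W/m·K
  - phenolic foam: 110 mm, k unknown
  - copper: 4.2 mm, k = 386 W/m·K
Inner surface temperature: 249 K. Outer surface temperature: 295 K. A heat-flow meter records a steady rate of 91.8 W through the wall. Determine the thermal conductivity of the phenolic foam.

Series thermal resistances:
R_carbon steel = L/(kA) = 0.0028/(50.3×9.8) = 5.68×10^-6 K/W
R_copper = L/(kA) = 0.0042/(386×9.8) = 1.11×10^-6 K/W
Sum of known resistances R_other = 6.79×10^-6 K/W
Total R = ΔT/Q = 46/91.8 = 0.5011 K/W
R_phenolic foam = R_total − R_other = 0.5011 K/W
k = L/(R·A) = 0.11/(0.5011×9.8)

k ≈ 0.0224 W/(m·K)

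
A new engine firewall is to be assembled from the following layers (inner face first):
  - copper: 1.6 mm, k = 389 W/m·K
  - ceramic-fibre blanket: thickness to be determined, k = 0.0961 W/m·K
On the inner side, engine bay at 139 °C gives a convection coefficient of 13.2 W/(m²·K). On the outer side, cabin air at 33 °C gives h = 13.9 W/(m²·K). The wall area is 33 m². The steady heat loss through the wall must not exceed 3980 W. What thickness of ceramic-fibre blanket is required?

L ≈ 70.3 mm

Thermal resistances in series:
R_inner film = 1/(h_i·A) = 1/(13.2×33) = 0.002296 K/W
R_copper = L/(kA) = 0.0016/(389×33) = 1.246×10^-7 K/W
R_outer film = 1/(h_o·A) = 1/(13.9×33) = 0.00218 K/W
Sum of the known resistances R_other = 0.004476 K/W
Required total resistance R_tot = ΔT/Q_allow = 106/3980 = 0.02663 K/W
R_ceramic-fibre blanket = R_tot − R_other = 0.02216 K/W
L = R·k·A = 0.02216×0.0961×33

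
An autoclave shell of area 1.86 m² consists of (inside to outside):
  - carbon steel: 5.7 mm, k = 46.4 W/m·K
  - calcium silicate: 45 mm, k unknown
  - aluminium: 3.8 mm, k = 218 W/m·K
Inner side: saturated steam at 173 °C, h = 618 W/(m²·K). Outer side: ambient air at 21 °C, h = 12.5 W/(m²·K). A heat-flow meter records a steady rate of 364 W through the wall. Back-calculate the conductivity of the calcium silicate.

k ≈ 0.0648 W/(m·K)

Thermal resistances in series:
R_inner film = 1/(h_i·A) = 1/(618×1.86) = 8.7×10^-4 K/W
R_carbon steel = L/(kA) = 0.0057/(46.4×1.86) = 6.605×10^-5 K/W
R_aluminium = L/(kA) = 0.0038/(218×1.86) = 9.372×10^-6 K/W
R_outer film = 1/(h_o·A) = 1/(12.5×1.86) = 0.04301 K/W
Sum of known resistances R_other = 0.04396 K/W
Total R = ΔT/Q = 152/364 = 0.4176 K/W
R_calcium silicate = R_total − R_other = 0.3736 K/W
k = L/(R·A) = 0.045/(0.3736×1.86)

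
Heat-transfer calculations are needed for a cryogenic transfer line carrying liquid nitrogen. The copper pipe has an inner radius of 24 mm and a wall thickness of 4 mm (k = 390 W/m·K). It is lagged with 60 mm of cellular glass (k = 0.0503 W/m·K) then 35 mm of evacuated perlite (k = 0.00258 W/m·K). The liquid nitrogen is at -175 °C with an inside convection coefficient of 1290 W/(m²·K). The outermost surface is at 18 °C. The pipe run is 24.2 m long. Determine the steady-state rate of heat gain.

Q ≈ 192 W

For a radial system each layer contributes R = ln(r_out/r_in)/(2πkL); films add R = 1/(hA).
R_inner film = 1/(h_i·2πr₁L) = 1/(1290×2π×0.024×24.2) = 2.124×10^-4 K/W
R_copper pipe wall = ln(28/24)/(2π×390×24.2) = 2.599×10^-6 K/W
R_cellular glass = ln(88/28)/(2π×0.0503×24.2) = 0.1497 K/W
R_evacuated perlite = ln(123/88)/(2π×0.00258×24.2) = 0.8536 K/W
R_total = 1.003 K/W
Q = ΔT/R_total = 193/1.003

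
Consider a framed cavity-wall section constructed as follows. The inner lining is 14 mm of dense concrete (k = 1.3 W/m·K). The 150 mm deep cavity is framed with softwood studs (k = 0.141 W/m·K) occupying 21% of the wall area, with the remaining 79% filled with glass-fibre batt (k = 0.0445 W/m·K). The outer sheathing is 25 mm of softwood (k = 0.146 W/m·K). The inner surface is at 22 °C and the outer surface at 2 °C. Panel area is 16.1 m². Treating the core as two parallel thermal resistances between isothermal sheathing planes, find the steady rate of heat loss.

Sheathing layers in series; stud and cavity paths in parallel between them.
R_inner = 0.014/(1.3×16.1) = 6.689×10^-4 K/W
R_stud  = 0.15/(0.141×0.21×16.1) = 0.3146 K/W
R_cav   = 0.15/(0.0445×0.79×16.1) = 0.265 K/W
1/R_core = 1/R_stud + 1/R_cav → R_core = 0.1439 K/W
R_outer = 0.025/(0.146×16.1) = 0.01064 K/W
R_total = 0.1552 K/W
Q = ΔT/R_total = 20/0.1552

Q ≈ 129 W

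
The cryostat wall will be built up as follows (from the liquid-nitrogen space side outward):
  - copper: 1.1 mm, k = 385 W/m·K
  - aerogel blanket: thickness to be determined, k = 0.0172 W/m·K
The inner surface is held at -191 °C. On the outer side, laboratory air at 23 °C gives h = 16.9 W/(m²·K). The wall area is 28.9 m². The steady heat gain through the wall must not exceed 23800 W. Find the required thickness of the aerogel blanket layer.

Series thermal resistances:
R_copper = L/(kA) = 0.0011/(385×28.9) = 9.886×10^-8 K/W
R_outer film = 1/(h_o·A) = 1/(16.9×28.9) = 0.002047 K/W
Sum of the known resistances R_other = 0.002048 K/W
Required total resistance R_tot = ΔT/Q_allow = 214/23800 = 0.008992 K/W
R_aerogel blanket = R_tot − R_other = 0.006944 K/W
L = R·k·A = 0.006944×0.0172×28.9

L ≈ 3.45 mm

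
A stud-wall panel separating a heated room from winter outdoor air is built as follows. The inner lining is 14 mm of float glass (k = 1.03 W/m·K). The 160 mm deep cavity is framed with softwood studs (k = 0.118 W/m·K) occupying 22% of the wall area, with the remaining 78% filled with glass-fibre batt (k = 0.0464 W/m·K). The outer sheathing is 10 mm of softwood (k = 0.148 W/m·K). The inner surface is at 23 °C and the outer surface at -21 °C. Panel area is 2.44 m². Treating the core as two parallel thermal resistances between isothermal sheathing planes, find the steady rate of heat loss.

Q ≈ 40.4 W

Sheathing layers in series; stud and cavity paths in parallel between them.
R_inner = 0.014/(1.03×2.44) = 0.005571 K/W
R_stud  = 0.16/(0.118×0.22×2.44) = 2.526 K/W
R_cav   = 0.16/(0.0464×0.78×2.44) = 1.812 K/W
1/R_core = 1/R_stud + 1/R_cav → R_core = 1.055 K/W
R_outer = 0.01/(0.148×2.44) = 0.02769 K/W
R_total = 1.088 K/W
Q = ΔT/R_total = 44/1.088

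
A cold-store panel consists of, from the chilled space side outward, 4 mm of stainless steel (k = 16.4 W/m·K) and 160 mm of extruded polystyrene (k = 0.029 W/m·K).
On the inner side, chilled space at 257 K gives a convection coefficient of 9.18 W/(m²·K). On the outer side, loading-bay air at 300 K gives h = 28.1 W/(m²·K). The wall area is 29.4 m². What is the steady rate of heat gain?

Q ≈ 223 W

Using the resistance-network approach (series):
R_inner film = 1/(h_i·A) = 1/(9.18×29.4) = 0.003705 K/W
R_stainless steel = L/(kA) = 0.004/(16.4×29.4) = 8.296×10^-6 K/W
R_extruded polystyrene = L/(kA) = 0.16/(0.029×29.4) = 0.1877 K/W
R_outer film = 1/(h_o·A) = 1/(28.1×29.4) = 0.00121 K/W
R_total = 0.1926 K/W
Q = ΔT / R_total = 43 / 0.1926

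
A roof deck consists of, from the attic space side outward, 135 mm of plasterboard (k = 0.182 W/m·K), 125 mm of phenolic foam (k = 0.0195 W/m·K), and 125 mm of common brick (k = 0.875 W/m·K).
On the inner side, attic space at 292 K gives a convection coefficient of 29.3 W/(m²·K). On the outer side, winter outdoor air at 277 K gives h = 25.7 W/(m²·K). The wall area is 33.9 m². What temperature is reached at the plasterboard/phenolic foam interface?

T ≈ 290 K

Treating each layer as a thermal resistance in series:
R_inner film = 1/(h_i·A) = 1/(29.3×33.9) = 0.001007 K/W
R_plasterboard = L/(kA) = 0.135/(0.182×33.9) = 0.02188 K/W
R_phenolic foam = L/(kA) = 0.125/(0.0195×33.9) = 0.1891 K/W
R_common brick = L/(kA) = 0.125/(0.875×33.9) = 0.004214 K/W
R_outer film = 1/(h_o·A) = 1/(25.7×33.9) = 0.001148 K/W
R_total = 0.2173 K/W;  Q = ΔT/R_total = 15/0.2173 = 69.02 W
T_interface = T_inner − Q·ΣR(inner→interface) = 292 − 69×0.02289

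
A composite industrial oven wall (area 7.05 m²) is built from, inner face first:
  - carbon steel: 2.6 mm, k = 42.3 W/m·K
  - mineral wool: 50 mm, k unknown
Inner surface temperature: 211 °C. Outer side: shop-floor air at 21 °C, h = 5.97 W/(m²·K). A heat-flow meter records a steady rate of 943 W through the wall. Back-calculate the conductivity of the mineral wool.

Using the resistance-network approach (series):
R_carbon steel = L/(kA) = 0.0026/(42.3×7.05) = 8.719×10^-6 K/W
R_outer film = 1/(h_o·A) = 1/(5.97×7.05) = 0.02376 K/W
Sum of known resistances R_other = 0.02377 K/W
Total R = ΔT/Q = 190/943 = 0.2015 K/W
R_mineral wool = R_total − R_other = 0.1777 K/W
k = L/(R·A) = 0.05/(0.1777×7.05)

k ≈ 0.0399 W/(m·K)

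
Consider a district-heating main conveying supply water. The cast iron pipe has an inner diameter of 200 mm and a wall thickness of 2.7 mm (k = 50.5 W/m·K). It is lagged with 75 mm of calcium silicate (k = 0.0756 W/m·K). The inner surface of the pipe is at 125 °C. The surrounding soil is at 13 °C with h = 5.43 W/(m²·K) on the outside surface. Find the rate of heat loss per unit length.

Radial resistances (cylindrical: R_cond = ln(r_o/r_i)/(2πkL), R_conv = 1/(h·2πrL)):
R_cast iron pipe wall = ln(102.7/100)/(2π×50.5×1) = 8.396×10^-5 K/W
R_calcium silicate = ln(177.7/102.7)/(2π×0.0756×1) = 1.154 K/W
R_outer film = 1/(h_o·2πr_oL) = 1/(5.43×2π×0.1777×1) = 0.1649 K/W
R_total = 1.319 K/W
Q = ΔT/R_total = 112/1.319

q′ ≈ 84.9 W/m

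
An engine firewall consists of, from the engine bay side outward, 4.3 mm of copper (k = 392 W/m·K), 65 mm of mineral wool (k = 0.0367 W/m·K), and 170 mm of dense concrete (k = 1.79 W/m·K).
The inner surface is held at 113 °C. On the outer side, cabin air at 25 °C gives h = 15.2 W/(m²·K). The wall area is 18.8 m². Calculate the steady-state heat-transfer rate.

Q ≈ 856 W

Thermal resistances in series:
R_copper = L/(kA) = 0.0043/(392×18.8) = 5.835×10^-7 K/W
R_mineral wool = L/(kA) = 0.065/(0.0367×18.8) = 0.09421 K/W
R_dense concrete = L/(kA) = 0.17/(1.79×18.8) = 0.005052 K/W
R_outer film = 1/(h_o·A) = 1/(15.2×18.8) = 0.003499 K/W
R_total = 0.1028 K/W
Q = ΔT / R_total = 88 / 0.1028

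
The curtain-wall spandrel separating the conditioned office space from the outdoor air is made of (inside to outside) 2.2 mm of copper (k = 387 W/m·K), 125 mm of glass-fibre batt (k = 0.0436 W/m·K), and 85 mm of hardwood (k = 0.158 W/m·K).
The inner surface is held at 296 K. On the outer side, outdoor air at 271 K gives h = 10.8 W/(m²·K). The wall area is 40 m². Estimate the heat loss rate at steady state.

Series thermal resistances:
R_copper = L/(kA) = 0.0022/(387×40) = 1.421×10^-7 K/W
R_glass-fibre batt = L/(kA) = 0.125/(0.0436×40) = 0.07167 K/W
R_hardwood = L/(kA) = 0.085/(0.158×40) = 0.01345 K/W
R_outer film = 1/(h_o·A) = 1/(10.8×40) = 0.002315 K/W
R_total = 0.08744 K/W
Q = ΔT / R_total = 25 / 0.08744

Q ≈ 286 W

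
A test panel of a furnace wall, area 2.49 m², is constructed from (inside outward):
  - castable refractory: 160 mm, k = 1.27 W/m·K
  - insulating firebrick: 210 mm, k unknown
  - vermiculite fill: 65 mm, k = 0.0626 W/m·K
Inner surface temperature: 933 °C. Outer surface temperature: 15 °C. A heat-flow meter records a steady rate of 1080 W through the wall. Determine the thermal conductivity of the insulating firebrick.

Model the wall as resistances in series:
R_castable refractory = L/(kA) = 0.16/(1.27×2.49) = 0.0506 K/W
R_vermiculite fill = L/(kA) = 0.065/(0.0626×2.49) = 0.417 K/W
Sum of known resistances R_other = 0.4676 K/W
Total R = ΔT/Q = 918/1080 = 0.85 K/W
R_insulating firebrick = R_total − R_other = 0.3824 K/W
k = L/(R·A) = 0.21/(0.3824×2.49)

k ≈ 0.221 W/(m·K)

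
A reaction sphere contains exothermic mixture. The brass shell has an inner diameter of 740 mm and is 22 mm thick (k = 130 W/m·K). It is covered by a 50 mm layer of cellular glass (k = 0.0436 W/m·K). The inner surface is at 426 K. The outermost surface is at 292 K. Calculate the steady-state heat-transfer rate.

Q ≈ 254 W

Radial (spherical) resistances in series:
R_brass shell = (1/0.37 − 1/0.392)/(4π×130) = 9.285×10^-5 K/W
R_cellular glass = (1/0.392 − 1/0.442)/(4π×0.0436) = 0.5267 K/W
R_total = 0.5268 K/W
Q = ΔT/R_total = 134/0.5268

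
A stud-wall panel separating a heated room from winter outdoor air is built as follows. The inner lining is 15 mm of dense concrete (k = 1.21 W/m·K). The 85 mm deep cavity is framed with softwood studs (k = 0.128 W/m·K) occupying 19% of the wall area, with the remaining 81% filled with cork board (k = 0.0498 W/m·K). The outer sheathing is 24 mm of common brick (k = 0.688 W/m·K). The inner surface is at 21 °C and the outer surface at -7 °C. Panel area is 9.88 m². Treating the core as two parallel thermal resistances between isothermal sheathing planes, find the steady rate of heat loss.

Sheathing layers in series; stud and cavity paths in parallel between them.
R_inner = 0.015/(1.21×9.88) = 0.001255 K/W
R_stud  = 0.085/(0.128×0.19×9.88) = 0.3538 K/W
R_cav   = 0.085/(0.0498×0.81×9.88) = 0.2133 K/W
1/R_core = 1/R_stud + 1/R_cav → R_core = 0.1331 K/W
R_outer = 0.024/(0.688×9.88) = 0.003531 K/W
R_total = 0.1378 K/W
Q = ΔT/R_total = 28/0.1378

Q ≈ 203 W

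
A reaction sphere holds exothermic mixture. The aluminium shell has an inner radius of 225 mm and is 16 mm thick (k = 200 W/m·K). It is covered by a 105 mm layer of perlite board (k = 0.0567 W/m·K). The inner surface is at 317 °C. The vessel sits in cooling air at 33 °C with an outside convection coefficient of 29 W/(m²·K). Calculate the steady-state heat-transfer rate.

Q ≈ 159 W

Each spherical layer contributes R = (1/r_i − 1/r_o)/(4πk):
R_aluminium shell = (1/0.225 − 1/0.241)/(4π×200) = 1.174×10^-4 K/W
R_perlite board = (1/0.241 − 1/0.346)/(4π×0.0567) = 1.767 K/W
R_outer film = 1/(h·4πr_o²) = 1/(29×4π×0.346²) = 0.02292 K/W
R_total = 1.79 K/W
Q = ΔT/R_total = 284/1.79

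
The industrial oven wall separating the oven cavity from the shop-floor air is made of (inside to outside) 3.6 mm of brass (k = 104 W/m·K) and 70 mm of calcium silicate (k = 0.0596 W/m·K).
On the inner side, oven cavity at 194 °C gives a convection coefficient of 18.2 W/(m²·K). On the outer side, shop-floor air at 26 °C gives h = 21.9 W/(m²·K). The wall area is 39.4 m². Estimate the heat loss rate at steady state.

Q ≈ 5190 W

Series thermal resistances:
R_inner film = 1/(h_i·A) = 1/(18.2×39.4) = 0.001395 K/W
R_brass = L/(kA) = 0.0036/(104×39.4) = 8.786×10^-7 K/W
R_calcium silicate = L/(kA) = 0.07/(0.0596×39.4) = 0.02981 K/W
R_outer film = 1/(h_o·A) = 1/(21.9×39.4) = 0.001159 K/W
R_total = 0.03236 K/W
Q = ΔT / R_total = 168 / 0.03236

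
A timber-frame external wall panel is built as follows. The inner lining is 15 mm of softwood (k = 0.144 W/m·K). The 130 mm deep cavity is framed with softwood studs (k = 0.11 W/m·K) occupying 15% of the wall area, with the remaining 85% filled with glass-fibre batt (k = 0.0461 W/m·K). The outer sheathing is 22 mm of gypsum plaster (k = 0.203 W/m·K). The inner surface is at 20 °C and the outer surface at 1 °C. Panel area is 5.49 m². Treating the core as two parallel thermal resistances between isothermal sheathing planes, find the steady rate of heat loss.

Sheathing layers in series; stud and cavity paths in parallel between them.
R_inner = 0.015/(0.144×5.49) = 0.01897 K/W
R_stud  = 0.13/(0.11×0.15×5.49) = 1.435 K/W
R_cav   = 0.13/(0.0461×0.85×5.49) = 0.6043 K/W
1/R_core = 1/R_stud + 1/R_cav → R_core = 0.4252 K/W
R_outer = 0.022/(0.203×5.49) = 0.01974 K/W
R_total = 0.464 K/W
Q = ΔT/R_total = 19/0.464

Q ≈ 41 W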